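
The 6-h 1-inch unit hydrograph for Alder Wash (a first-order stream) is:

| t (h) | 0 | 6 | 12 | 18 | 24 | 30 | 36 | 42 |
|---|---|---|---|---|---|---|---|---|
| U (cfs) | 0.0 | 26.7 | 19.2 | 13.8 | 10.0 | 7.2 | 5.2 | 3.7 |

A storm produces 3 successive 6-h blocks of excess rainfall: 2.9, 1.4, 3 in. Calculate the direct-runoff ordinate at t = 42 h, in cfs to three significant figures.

Q ≈ 39.6 cfs

By discrete convolution, Q_j = Σ (P_i / 1 in) · U_{j−i}.
At t = 42 h (j=7): Q = (2.9/1)·3.7 + (1.4/1)·5.2 + (3/1)·7.2 = 39.6 cfs.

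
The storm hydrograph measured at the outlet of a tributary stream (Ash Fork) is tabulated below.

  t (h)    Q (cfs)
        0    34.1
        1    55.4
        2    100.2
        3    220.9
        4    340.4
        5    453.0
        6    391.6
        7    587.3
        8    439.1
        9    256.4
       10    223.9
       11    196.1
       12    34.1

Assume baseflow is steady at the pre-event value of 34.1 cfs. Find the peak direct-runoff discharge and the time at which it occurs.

Subtracting baseflow gives direct-runoff ordinates: 0.0, 21.3, 66.1, 186.8, 306.3, 418.9, 357.5, 553.2, 405.0, 222.3, 189.8, 162.0, 0.0 cfs.
The maximum is 553.2 cfs, occurring at the reading for t = 7 h.

Q_p = 553.2 cfs at t = 7 h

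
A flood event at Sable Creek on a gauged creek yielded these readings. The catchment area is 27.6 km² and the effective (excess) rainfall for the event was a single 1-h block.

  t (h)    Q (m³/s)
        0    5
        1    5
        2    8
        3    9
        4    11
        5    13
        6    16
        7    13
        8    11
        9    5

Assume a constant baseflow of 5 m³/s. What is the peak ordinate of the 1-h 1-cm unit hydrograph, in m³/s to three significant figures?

Direct runoff: 0.0, 0.0, 3.0, 4.0, 6.0, 8.0, 11.0, 8.0, 6.0, 0.0 m³/s; ΣQ_DR = 46.00 m³/s, peak = 11.0 m³/s.
Runoff depth d = ΣQ_DR·Δt / A = 46.00 × 3600 / (27.6 km²) = 6.000 mm.
The 1-cm UH is the DRH scaled by (10 mm)/d, so U_p = 11.0 × 10/6.000 = 18.3 m³/s.

U_p ≈ 18.3 m³/s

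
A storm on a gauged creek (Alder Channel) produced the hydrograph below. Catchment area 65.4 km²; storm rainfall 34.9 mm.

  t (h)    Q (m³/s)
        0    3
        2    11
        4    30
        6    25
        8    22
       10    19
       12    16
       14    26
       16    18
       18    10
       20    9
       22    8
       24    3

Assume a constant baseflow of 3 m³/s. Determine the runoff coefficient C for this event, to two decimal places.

C ≈ 0.51

ΣQ_DR = 161.0 m³/s; V = ΣQ_DR·Δt = 1.159 × 10^6 m³.
Runoff depth d = V / A = 17.72 mm.
C = d / P = 17.72 / 34.9 = 0.51.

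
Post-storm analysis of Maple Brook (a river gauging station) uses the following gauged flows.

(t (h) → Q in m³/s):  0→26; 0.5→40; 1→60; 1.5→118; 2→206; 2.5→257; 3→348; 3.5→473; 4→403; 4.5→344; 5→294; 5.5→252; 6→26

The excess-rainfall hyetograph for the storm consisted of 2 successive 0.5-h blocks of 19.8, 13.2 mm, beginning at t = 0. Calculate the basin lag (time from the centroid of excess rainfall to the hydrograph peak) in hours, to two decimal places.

t_L ≈ 3.05 h

Centroid of excess rainfall: t_c = Σ P_i·t̄_i / ΣP_i = 0.4500 h (block centres at 0.25, 0.75 h).
Hydrograph peak occurs at t = 3.5 h, so basin lag t_L = 3.5 − 0.4500 = 3.05 h.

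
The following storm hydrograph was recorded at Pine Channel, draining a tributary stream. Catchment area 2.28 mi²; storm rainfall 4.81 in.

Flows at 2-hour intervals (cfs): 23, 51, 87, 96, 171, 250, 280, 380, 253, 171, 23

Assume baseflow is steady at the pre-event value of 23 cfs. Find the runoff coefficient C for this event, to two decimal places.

C ≈ 0.43

ΣQ_DR = 1532 cfs; V = ΣQ_DR·Δt = 1.103 × 10^7 ft³.
Runoff depth d = V / A = 2.082 in.
C = d / P = 2.082 / 4.81 = 0.43.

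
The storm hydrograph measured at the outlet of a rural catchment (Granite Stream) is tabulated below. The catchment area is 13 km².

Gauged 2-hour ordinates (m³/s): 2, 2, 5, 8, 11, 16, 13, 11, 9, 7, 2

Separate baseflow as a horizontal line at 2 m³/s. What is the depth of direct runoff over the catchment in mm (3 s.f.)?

d ≈ 35.4 mm

Direct runoff: 0.0, 0.0, 3.0, 6.0, 9.0, 14.0, 11.0, 9.0, 7.0, 5.0, 0.0 m³/s; ΣQ_DR = 64.00 m³/s.
V = ΣQ_DR · Δt = 64.00 × 7200 s = 4.608 × 10^5 m³.
Over A = 13 km², depth = V / A = 35.4 mm.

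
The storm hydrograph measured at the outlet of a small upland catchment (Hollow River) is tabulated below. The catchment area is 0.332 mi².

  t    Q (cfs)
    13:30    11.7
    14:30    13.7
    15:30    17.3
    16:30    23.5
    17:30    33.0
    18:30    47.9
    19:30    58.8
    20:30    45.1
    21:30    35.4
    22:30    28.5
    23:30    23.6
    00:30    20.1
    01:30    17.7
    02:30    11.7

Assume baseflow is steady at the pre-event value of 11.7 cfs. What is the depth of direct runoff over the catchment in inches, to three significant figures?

d ≈ 1.05 in

Direct runoff: 0.0, 2.0, 5.6, 11.8, 21.3, 36.2, 47.1, 33.4, 23.7, 16.8, 11.9, 8.4, 6.0, 0.0 cfs; ΣQ_DR = 224.2 cfs.
V = ΣQ_DR · Δt = 224.2 × 3600 s = 8.071 × 10^5 ft³.
Over A = 0.332 mi², depth = V / A = 1.05 in.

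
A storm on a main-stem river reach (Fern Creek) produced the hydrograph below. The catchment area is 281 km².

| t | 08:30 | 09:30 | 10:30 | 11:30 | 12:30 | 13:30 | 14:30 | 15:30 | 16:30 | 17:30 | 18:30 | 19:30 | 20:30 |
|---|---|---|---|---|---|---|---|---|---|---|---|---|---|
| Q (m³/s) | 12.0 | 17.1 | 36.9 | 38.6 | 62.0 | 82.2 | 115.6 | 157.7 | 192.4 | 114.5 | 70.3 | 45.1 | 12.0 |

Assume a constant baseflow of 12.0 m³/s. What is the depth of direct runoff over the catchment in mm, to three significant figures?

Direct runoff: 0.0, 5.1, 24.9, 26.6, 50.0, 70.2, 103.6, 145.7, 180.4, 102.5, 58.3, 33.1, 0.0 m³/s; ΣQ_DR = 800.4 m³/s.
V = ΣQ_DR · Δt = 800.4 × 3600 s = 2.881 × 10^6 m³.
Over A = 281 km², depth = V / A = 10.3 mm.

d ≈ 10.3 mm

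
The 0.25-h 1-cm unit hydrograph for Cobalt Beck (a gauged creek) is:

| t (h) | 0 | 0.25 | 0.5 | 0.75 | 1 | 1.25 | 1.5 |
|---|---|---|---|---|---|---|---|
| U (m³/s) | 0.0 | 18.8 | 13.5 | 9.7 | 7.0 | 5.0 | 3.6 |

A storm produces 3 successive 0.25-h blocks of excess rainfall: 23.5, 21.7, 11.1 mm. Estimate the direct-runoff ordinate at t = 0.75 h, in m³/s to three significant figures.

Q ≈ 73.0 m³/s

By discrete convolution, Q_j = Σ (P_i / 10 mm) · U_{j−i}.
At t = 0.75 h (j=3): Q = (23.5/10)·9.7 + (21.7/10)·13.5 + (11.1/10)·18.8 = 73.0 m³/s.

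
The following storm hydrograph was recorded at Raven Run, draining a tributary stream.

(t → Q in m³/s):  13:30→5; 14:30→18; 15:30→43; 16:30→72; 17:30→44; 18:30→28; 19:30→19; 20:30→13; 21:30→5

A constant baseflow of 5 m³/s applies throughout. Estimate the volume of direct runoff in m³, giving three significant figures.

Direct-runoff ordinates (Q − Q_b): 0.0, 13.0, 38.0, 67.0, 39.0, 23.0, 14.0, 8.0, 0.0 m³/s.
ΣQ_DR = 202.0 m³/s.
With Δt = 1 h = 3600 s, V = ΣQ_DR · Δt = 202.0 × 3600 = 7.27 × 10^5 m³.

V ≈ 7.27 × 10^5 m³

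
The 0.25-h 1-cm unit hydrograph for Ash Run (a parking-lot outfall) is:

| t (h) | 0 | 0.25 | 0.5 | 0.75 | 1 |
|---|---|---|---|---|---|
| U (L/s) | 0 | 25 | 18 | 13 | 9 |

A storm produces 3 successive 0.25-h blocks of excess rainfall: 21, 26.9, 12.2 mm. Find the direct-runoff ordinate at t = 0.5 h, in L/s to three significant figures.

Q ≈ 105 L/s

By discrete convolution, Q_j = Σ (P_i / 10 mm) · U_{j−i}.
At t = 0.5 h (j=2): Q = (21/10)·18 + (26.9/10)·25 + (12.2/10)·0 = 105 L/s.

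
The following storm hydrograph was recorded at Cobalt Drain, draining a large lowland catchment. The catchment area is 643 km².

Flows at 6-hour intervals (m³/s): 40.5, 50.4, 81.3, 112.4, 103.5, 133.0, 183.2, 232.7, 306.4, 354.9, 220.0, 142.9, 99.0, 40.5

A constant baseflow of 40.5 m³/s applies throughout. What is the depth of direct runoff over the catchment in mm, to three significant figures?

Direct runoff: 0.0, 9.9, 40.8, 71.9, 63.0, 92.5, 142.7, 192.2, 265.9, 314.4, 179.5, 102.4, 58.5, 0.0 m³/s; ΣQ_DR = 1534 m³/s.
V = ΣQ_DR · Δt = 1534 × 21600 s = 3.313 × 10^7 m³.
Over A = 643 km², depth = V / A = 51.5 mm.

d ≈ 51.5 mm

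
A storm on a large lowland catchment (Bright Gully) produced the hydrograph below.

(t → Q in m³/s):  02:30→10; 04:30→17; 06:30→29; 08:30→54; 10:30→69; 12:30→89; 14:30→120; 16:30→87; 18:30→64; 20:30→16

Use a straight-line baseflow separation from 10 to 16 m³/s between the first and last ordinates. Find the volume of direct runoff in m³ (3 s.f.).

Direct-runoff ordinates (Q − Q_b): 0.00, 6.33, 17.67, 42.00, 56.33, 75.67, 106.00, 72.33, 48.67, 0.00 m³/s.
ΣQ_DR = 425.0 m³/s.
With Δt = 2 h = 7200 s, V = ΣQ_DR · Δt = 425.0 × 7200 = 3.06 × 10^6 m³.

V ≈ 3.06 × 10^6 m³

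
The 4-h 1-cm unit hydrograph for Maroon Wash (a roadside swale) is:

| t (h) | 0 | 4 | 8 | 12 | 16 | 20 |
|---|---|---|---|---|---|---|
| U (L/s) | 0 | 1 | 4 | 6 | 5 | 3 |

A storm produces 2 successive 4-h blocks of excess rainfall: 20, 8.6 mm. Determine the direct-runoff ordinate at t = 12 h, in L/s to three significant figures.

Q ≈ 15.4 L/s

By discrete convolution, Q_j = Σ (P_i / 10 mm) · U_{j−i}.
At t = 12 h (j=3): Q = (20/10)·6 + (8.6/10)·4 = 15.4 L/s.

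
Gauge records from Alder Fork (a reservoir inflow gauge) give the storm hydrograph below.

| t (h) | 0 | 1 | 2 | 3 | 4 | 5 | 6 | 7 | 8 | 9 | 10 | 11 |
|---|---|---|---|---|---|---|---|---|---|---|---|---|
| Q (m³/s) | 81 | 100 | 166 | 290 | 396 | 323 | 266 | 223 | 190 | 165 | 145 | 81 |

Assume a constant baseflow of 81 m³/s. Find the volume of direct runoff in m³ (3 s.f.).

Direct-runoff ordinates (Q − Q_b): 0.0, 19.0, 85.0, 209.0, 315.0, 242.0, 185.0, 142.0, 109.0, 84.0, 64.0, 0.0 m³/s.
ΣQ_DR = 1454 m³/s.
With Δt = 1 h = 3600 s, V = ΣQ_DR · Δt = 1454 × 3600 = 5.23 × 10^6 m³.

V ≈ 5.23 × 10^6 m³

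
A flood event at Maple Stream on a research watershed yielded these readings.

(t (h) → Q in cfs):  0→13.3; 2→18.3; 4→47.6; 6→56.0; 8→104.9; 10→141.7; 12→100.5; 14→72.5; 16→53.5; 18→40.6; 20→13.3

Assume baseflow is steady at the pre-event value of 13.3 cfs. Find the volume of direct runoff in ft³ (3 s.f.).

Direct-runoff ordinates (Q − Q_b): 0.0, 5.0, 34.3, 42.7, 91.6, 128.4, 87.2, 59.2, 40.2, 27.3, 0.0 cfs.
ΣQ_DR = 515.9 cfs.
With Δt = 2 h = 7200 s, V = ΣQ_DR · Δt = 515.9 × 7200 = 3.71 × 10^6 ft³.

V ≈ 3.71 × 10^6 ft³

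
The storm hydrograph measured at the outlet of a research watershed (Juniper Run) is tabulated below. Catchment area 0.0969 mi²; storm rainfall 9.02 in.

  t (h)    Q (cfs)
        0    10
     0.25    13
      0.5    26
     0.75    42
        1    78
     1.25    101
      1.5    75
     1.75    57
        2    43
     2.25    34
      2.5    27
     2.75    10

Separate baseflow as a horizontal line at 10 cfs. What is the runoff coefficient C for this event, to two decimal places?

ΣQ_DR = 396.0 cfs; V = ΣQ_DR·Δt = 3.564 × 10^5 ft³.
Runoff depth d = V / A = 1.583 in.
C = d / P = 1.583 / 9.02 = 0.18.

C ≈ 0.18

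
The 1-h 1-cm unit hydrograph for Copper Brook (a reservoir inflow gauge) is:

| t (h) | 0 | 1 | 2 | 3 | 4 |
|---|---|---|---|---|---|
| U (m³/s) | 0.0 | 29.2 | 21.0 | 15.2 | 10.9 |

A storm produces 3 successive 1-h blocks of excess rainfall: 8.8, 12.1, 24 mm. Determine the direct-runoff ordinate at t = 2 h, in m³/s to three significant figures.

By discrete convolution, Q_j = Σ (P_i / 10 mm) · U_{j−i}.
At t = 2 h (j=2): Q = (8.8/10)·21.0 + (12.1/10)·29.2 + (24/10)·0.0 = 53.8 m³/s.

Q ≈ 53.8 m³/s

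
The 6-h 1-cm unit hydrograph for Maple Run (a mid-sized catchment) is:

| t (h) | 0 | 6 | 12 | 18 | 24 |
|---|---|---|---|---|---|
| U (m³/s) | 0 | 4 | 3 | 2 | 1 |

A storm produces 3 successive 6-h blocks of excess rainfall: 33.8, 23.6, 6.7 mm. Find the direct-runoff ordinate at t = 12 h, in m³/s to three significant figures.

Q ≈ 19.6 m³/s

By discrete convolution, Q_j = Σ (P_i / 10 mm) · U_{j−i}.
At t = 12 h (j=2): Q = (33.8/10)·3 + (23.6/10)·4 + (6.7/10)·0 = 19.6 m³/s.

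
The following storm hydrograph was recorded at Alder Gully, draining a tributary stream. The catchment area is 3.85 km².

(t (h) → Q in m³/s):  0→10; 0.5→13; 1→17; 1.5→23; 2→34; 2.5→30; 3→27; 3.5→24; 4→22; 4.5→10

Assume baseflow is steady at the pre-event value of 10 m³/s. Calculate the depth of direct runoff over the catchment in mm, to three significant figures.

d ≈ 51.4 mm

Direct runoff: 0.0, 3.0, 7.0, 13.0, 24.0, 20.0, 17.0, 14.0, 12.0, 0.0 m³/s; ΣQ_DR = 110.0 m³/s.
V = ΣQ_DR · Δt = 110.0 × 1800 s = 1.980 × 10^5 m³.
Over A = 3.85 km², depth = V / A = 51.4 mm.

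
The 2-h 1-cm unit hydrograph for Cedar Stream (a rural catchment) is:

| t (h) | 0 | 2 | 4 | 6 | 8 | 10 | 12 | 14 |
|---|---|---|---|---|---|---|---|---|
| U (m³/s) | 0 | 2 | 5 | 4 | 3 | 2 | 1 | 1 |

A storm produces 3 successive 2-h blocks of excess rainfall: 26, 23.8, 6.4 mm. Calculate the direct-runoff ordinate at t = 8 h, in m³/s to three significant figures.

By discrete convolution, Q_j = Σ (P_i / 10 mm) · U_{j−i}.
At t = 8 h (j=4): Q = (26/10)·3 + (23.8/10)·4 + (6.4/10)·5 = 20.5 m³/s.

Q ≈ 20.5 m³/s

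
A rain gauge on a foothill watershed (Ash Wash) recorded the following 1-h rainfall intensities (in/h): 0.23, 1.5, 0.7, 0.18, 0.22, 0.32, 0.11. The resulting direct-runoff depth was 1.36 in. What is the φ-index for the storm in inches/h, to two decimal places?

Only the 2 blocks with intensity above φ contribute runoff: 1.5, 0.7 in/h.
Σ(I−φ)·Δt = d  ⇒  (1.5+0.7 − 2φ)·1 = 1.36
φ = (2.200 − 1.36/1) / 2 = 0.42 in/h.

φ ≈ 0.42 in/h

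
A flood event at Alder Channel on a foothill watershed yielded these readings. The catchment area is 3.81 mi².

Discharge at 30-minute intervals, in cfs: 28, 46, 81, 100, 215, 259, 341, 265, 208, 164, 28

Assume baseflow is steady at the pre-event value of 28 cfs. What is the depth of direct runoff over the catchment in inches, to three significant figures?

d ≈ 0.290 in

Direct runoff: 0.0, 18.0, 53.0, 72.0, 187.0, 231.0, 313.0, 237.0, 180.0, 136.0, 0.0 cfs; ΣQ_DR = 1427 cfs.
V = ΣQ_DR · Δt = 1427 × 1800 s = 2.569 × 10^6 ft³.
Over A = 3.81 mi², depth = V / A = 0.290 in.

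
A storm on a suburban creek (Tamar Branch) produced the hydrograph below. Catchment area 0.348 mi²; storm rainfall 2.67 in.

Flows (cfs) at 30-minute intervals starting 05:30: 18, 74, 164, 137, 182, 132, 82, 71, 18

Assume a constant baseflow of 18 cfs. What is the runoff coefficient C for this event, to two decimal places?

ΣQ_DR = 716.0 cfs; V = ΣQ_DR·Δt = 1.289 × 10^6 ft³.
Runoff depth d = V / A = 1.594 in.
C = d / P = 1.594 / 2.67 = 0.60.

C ≈ 0.60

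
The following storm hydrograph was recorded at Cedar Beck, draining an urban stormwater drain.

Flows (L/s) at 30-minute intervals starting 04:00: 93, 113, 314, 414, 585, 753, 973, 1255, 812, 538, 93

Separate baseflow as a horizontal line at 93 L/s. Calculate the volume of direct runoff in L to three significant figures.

Direct-runoff ordinates (Q − Q_b): 0.0, 20.0, 221.0, 321.0, 492.0, 660.0, 880.0, 1162.0, 719.0, 445.0, 0.0 L/s.
ΣQ_DR = 4920 L/s.
With Δt = 0.5 h = 1800 s, V = ΣQ_DR · Δt = 4920 × 1800 = 8.86 × 10^6 L.

V ≈ 8.86 × 10^6 L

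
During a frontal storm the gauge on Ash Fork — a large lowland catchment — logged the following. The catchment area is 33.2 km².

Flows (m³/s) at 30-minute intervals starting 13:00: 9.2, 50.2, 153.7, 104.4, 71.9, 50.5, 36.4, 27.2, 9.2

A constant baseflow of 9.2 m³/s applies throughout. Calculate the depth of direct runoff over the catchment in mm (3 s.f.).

Direct runoff: 0.0, 41.0, 144.5, 95.2, 62.7, 41.3, 27.2, 18.0, 0.0 m³/s; ΣQ_DR = 429.9 m³/s.
V = ΣQ_DR · Δt = 429.9 × 1800 s = 7.738 × 10^5 m³.
Over A = 33.2 km², depth = V / A = 23.3 mm.

d ≈ 23.3 mm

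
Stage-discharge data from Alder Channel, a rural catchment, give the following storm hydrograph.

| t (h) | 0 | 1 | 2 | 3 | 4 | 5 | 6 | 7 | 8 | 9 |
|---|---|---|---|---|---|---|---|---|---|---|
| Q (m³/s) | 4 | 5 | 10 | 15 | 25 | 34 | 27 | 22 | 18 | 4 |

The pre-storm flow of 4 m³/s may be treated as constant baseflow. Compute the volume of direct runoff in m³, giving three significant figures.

Direct-runoff ordinates (Q − Q_b): 0.0, 1.0, 6.0, 11.0, 21.0, 30.0, 23.0, 18.0, 14.0, 0.0 m³/s.
ΣQ_DR = 124.0 m³/s.
With Δt = 1 h = 3600 s, V = ΣQ_DR · Δt = 124.0 × 3600 = 4.46 × 10^5 m³.

V ≈ 4.46 × 10^5 m³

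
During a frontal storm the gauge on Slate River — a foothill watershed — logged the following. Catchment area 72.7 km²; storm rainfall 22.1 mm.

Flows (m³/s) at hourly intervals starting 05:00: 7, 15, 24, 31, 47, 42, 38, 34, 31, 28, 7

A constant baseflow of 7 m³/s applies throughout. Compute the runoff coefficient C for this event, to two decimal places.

ΣQ_DR = 227.0 m³/s; V = ΣQ_DR·Δt = 8.172 × 10^5 m³.
Runoff depth d = V / A = 11.24 mm.
C = d / P = 11.24 / 22.1 = 0.51.

C ≈ 0.51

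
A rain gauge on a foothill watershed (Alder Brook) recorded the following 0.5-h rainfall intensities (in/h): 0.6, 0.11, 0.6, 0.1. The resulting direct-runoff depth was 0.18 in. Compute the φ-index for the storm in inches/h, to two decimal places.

φ ≈ 0.42 in/h

Only the 2 blocks with intensity above φ contribute runoff: 0.6, 0.6 in/h.
Σ(I−φ)·Δt = d  ⇒  (0.6+0.6 − 2φ)·0.5 = 0.18
φ = (1.200 − 0.18/0.5) / 2 = 0.42 in/h.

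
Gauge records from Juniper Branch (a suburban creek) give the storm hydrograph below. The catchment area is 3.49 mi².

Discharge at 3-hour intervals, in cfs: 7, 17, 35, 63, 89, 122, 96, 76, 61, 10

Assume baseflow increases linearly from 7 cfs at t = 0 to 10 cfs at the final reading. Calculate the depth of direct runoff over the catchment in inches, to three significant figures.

d ≈ 0.654 in

Direct runoff: 0.00, 9.67, 27.33, 55.00, 80.67, 113.33, 87.00, 66.67, 51.33, 0.00 cfs; ΣQ_DR = 491.0 cfs.
V = ΣQ_DR · Δt = 491.0 × 10800 s = 5.303 × 10^6 ft³.
Over A = 3.49 mi², depth = V / A = 0.654 in.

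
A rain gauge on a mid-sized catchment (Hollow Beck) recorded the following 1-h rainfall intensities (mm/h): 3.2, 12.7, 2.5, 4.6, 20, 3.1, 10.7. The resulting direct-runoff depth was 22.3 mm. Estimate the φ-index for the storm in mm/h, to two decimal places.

Only the 3 blocks with intensity above φ contribute runoff: 12.7, 20, 10.7 mm/h.
Σ(I−φ)·Δt = d  ⇒  (12.7+20+10.7 − 3φ)·1 = 22.3
φ = (43.40 − 22.3/1) / 3 = 7.03 mm/h.

φ ≈ 7.03 mm/h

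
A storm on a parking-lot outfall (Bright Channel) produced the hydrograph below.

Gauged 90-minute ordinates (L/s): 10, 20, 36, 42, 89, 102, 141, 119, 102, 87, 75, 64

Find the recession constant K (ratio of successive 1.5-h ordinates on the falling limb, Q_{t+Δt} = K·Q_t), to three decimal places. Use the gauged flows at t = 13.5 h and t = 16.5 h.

Using the recession-limb readings at t = 13.5 h and t = 16.5 h: Q falls from 87 to 64 L/s over 2 intervals.
K = (Q₂/Q₁)^(1/2) = (64/87)^(1/2) = 0.858.

K ≈ 0.858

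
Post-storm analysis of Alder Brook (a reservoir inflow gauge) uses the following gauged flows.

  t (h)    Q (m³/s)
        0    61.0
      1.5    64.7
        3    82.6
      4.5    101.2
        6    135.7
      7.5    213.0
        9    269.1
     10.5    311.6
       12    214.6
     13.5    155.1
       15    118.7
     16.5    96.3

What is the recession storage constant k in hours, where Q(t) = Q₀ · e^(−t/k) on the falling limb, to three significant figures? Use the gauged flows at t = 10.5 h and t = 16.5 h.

k ≈ 5.11 h

On the falling limb, Q drops from 311.6 to 96.3 m³/s between t = 10.5 h and t = 16.5 h (Δt = 6 h).
k = −Δt / ln(Q₂/Q₁) = −6 / ln(96.3/311.6) = 5.11 h.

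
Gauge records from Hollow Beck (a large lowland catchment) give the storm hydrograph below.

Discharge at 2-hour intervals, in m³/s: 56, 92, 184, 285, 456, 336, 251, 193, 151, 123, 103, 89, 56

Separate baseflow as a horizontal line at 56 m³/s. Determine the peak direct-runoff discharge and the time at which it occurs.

Subtracting baseflow gives direct-runoff ordinates: 0.0, 36.0, 128.0, 229.0, 400.0, 280.0, 195.0, 137.0, 95.0, 67.0, 47.0, 33.0, 0.0 m³/s.
The maximum is 400.0 m³/s, occurring at the reading for t = 8 h.

Q_p = 400.0 m³/s at t = 8 h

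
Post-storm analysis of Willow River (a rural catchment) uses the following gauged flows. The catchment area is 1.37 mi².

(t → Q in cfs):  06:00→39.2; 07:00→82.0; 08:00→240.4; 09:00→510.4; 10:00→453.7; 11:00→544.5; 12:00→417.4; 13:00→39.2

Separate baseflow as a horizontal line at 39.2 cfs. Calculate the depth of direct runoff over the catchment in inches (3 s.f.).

d ≈ 2.28 in

Direct runoff: 0.0, 42.8, 201.2, 471.2, 414.5, 505.3, 378.2, 0.0 cfs; ΣQ_DR = 2013 cfs.
V = ΣQ_DR · Δt = 2013 × 3600 s = 7.248 × 10^6 ft³.
Over A = 1.37 mi², depth = V / A = 2.28 in.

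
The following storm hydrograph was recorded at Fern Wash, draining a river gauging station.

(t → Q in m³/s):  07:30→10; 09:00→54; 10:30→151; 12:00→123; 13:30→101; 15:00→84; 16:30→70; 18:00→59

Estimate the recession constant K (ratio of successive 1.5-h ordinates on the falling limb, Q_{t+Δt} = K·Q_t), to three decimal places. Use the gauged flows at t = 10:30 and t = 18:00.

K ≈ 0.829

Using the recession-limb readings at t = 10:30 and t = 18:00: Q falls from 151 to 59 m³/s over 5 intervals.
K = (Q₂/Q₁)^(1/5) = (59/151)^(1/5) = 0.829.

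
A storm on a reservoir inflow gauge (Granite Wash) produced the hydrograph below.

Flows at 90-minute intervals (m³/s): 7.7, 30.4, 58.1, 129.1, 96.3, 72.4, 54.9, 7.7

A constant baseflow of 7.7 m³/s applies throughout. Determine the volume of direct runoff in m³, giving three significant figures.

V ≈ 2.13 × 10^6 m³

Direct-runoff ordinates (Q − Q_b): 0.0, 22.7, 50.4, 121.4, 88.6, 64.7, 47.2, 0.0 m³/s.
ΣQ_DR = 395.0 m³/s.
With Δt = 1.5 h = 5400 s, V = ΣQ_DR · Δt = 395.0 × 5400 = 2.13 × 10^6 m³.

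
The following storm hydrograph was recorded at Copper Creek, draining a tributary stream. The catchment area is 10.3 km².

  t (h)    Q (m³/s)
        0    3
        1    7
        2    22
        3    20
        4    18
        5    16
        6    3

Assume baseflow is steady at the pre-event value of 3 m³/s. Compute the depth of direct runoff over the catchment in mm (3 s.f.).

d ≈ 23.8 mm

Direct runoff: 0.0, 4.0, 19.0, 17.0, 15.0, 13.0, 0.0 m³/s; ΣQ_DR = 68.00 m³/s.
V = ΣQ_DR · Δt = 68.00 × 3600 s = 2.448 × 10^5 m³.
Over A = 10.3 km², depth = V / A = 23.8 mm.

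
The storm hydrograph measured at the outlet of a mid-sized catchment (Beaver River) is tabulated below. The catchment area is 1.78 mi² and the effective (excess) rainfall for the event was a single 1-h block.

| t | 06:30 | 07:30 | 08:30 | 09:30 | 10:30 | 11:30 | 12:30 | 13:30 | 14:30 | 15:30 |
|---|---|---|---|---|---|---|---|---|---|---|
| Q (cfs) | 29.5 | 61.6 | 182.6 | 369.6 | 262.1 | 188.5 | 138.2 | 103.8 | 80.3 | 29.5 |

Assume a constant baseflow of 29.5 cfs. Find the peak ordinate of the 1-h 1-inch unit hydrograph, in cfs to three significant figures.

U_p ≈ 340 cfs

Direct runoff: 0.0, 32.1, 153.1, 340.1, 232.6, 159.0, 108.7, 74.3, 50.8, 0.0 cfs; ΣQ_DR = 1151 cfs, peak = 340.1 cfs.
Runoff depth d = ΣQ_DR·Δt / A = 1151 × 3600 / (1.78 mi²) = 1.002 in.
The 1-inch UH is the DRH scaled by (1 in)/d, so U_p = 340.1 × 1/1.002 = 340 cfs.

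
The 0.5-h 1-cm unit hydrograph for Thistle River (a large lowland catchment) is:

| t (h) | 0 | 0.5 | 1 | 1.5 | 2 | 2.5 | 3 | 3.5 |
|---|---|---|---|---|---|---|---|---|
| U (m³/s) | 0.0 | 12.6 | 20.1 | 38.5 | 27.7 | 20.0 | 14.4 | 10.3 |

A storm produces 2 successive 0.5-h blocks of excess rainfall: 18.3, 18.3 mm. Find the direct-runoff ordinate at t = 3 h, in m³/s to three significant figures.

Q ≈ 63.0 m³/s

By discrete convolution, Q_j = Σ (P_i / 10 mm) · U_{j−i}.
At t = 3 h (j=6): Q = (18.3/10)·14.4 + (18.3/10)·20.0 = 63.0 m³/s.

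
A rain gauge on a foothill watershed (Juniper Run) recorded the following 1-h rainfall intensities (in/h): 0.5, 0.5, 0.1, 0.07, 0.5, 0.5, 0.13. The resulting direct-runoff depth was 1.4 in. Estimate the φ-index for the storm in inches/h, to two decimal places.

φ ≈ 0.15 in/h

Only the 4 blocks with intensity above φ contribute runoff: 0.5, 0.5, 0.5, 0.5 in/h.
Σ(I−φ)·Δt = d  ⇒  (0.5+0.5+0.5+0.5 − 4φ)·1 = 1.4
φ = (2.000 − 1.4/1) / 4 = 0.15 in/h.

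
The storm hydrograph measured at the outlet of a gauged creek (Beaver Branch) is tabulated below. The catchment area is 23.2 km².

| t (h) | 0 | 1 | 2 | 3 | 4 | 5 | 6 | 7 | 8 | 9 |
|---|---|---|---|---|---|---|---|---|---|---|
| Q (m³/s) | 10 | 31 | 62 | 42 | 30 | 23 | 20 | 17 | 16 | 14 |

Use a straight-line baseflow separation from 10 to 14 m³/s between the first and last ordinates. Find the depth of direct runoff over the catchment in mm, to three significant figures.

Direct runoff: 0.00, 20.56, 51.11, 30.67, 18.22, 10.78, 7.33, 3.89, 2.44, 0.00 m³/s; ΣQ_DR = 145.0 m³/s.
V = ΣQ_DR · Δt = 145.0 × 3600 s = 5.220 × 10^5 m³.
Over A = 23.2 km², depth = V / A = 22.5 mm.

d ≈ 22.5 mm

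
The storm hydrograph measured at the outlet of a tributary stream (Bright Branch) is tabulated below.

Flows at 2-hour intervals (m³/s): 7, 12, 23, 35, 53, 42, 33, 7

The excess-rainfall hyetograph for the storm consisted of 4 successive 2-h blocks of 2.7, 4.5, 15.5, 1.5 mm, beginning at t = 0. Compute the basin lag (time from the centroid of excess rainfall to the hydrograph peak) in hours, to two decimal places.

t_L ≈ 3.69 h

Centroid of excess rainfall: t_c = Σ P_i·t̄_i / ΣP_i = 4.3058 h (block centres at 1, 3, 5, 7 h).
Hydrograph peak occurs at t = 8 h, so basin lag t_L = 8 − 4.3058 = 3.69 h.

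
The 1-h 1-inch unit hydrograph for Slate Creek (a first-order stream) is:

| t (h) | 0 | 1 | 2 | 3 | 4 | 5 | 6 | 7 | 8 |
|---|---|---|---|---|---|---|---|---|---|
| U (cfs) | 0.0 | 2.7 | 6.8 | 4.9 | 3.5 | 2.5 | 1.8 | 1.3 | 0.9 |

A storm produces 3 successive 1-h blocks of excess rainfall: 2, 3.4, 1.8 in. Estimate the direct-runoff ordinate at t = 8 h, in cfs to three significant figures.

By discrete convolution, Q_j = Σ (P_i / 1 in) · U_{j−i}.
At t = 8 h (j=8): Q = (2/1)·0.9 + (3.4/1)·1.3 + (1.8/1)·1.8 = 9.46 cfs.

Q ≈ 9.46 cfs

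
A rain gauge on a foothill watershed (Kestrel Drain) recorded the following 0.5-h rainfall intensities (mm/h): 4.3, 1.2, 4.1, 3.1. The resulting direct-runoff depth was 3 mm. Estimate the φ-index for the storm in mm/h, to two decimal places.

φ ≈ 1.83 mm/h

Only the 3 blocks with intensity above φ contribute runoff: 4.3, 4.1, 3.1 mm/h.
Σ(I−φ)·Δt = d  ⇒  (4.3+4.1+3.1 − 3φ)·0.5 = 3
φ = (11.50 − 3/0.5) / 3 = 1.83 mm/h.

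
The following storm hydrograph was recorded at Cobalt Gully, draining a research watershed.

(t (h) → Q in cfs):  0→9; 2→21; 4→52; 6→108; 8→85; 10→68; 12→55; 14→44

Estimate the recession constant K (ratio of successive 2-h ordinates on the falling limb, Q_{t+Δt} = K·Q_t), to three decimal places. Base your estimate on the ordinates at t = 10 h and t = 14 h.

Using the recession-limb readings at t = 10 h and t = 14 h: Q falls from 68 to 44 cfs over 2 intervals.
K = (Q₂/Q₁)^(1/2) = (44/68)^(1/2) = 0.804.

K ≈ 0.804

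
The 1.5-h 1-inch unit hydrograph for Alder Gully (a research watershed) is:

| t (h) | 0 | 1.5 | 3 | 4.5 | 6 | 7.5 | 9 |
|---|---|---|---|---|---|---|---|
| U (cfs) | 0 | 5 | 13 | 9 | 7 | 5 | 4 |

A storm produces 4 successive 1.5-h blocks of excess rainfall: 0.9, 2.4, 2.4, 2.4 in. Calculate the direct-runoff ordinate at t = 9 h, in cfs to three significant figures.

By discrete convolution, Q_j = Σ (P_i / 1 in) · U_{j−i}.
At t = 9 h (j=6): Q = (0.9/1)·4 + (2.4/1)·5 + (2.4/1)·7 + (2.4/1)·9 = 54.0 cfs.

Q ≈ 54.0 cfs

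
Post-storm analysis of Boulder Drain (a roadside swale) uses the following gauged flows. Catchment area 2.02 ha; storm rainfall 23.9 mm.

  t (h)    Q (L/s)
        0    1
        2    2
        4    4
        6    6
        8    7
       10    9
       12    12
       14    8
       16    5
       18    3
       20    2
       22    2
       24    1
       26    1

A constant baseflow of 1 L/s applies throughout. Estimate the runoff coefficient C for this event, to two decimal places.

C ≈ 0.73

ΣQ_DR = 49.00 L/s; V = ΣQ_DR·Δt = 3.528 × 10^5 L.
Runoff depth d = V / A = 17.47 mm.
C = d / P = 17.47 / 23.9 = 0.73.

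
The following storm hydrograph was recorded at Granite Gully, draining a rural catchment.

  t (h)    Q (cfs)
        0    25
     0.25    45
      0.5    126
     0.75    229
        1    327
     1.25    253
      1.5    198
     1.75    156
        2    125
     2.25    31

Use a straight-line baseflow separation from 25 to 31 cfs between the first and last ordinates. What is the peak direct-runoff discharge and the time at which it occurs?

Subtracting baseflow gives direct-runoff ordinates: 0.00, 19.33, 99.67, 202.00, 299.33, 224.67, 169.00, 126.33, 94.67, 0.00 cfs.
The maximum is 299.33 cfs, occurring at the reading for t = 1 h.

Q_p = 299.33 cfs at t = 1 h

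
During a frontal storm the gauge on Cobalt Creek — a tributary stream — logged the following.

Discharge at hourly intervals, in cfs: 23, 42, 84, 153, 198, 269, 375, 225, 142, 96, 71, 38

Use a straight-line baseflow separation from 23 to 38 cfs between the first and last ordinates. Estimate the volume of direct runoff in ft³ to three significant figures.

Direct-runoff ordinates (Q − Q_b): 0.00, 17.64, 58.27, 125.91, 169.55, 239.18, 343.82, 192.45, 108.09, 60.73, 34.36, 0.00 cfs.
ΣQ_DR = 1350 cfs.
With Δt = 1 h = 3600 s, V = ΣQ_DR · Δt = 1350 × 3600 = 4.86 × 10^6 ft³.

V ≈ 4.86 × 10^6 ft³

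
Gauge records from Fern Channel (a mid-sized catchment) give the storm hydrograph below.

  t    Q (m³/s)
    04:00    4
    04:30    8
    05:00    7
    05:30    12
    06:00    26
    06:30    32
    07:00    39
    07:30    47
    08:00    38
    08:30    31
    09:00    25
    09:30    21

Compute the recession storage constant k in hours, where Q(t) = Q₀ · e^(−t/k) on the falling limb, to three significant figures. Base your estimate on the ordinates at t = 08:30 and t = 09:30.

On the falling limb, Q drops from 31 to 21 m³/s between t = 08:30 and t = 09:30 (Δt = 1 h).
k = −Δt / ln(Q₂/Q₁) = −1 / ln(21/31) = 2.57 h.

k ≈ 2.57 h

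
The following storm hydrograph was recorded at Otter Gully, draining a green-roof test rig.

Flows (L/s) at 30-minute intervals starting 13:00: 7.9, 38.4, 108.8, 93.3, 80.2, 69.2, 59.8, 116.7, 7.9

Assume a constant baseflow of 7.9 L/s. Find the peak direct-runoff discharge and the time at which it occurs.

Q_p = 108.8 L/s at t = 16:30

Subtracting baseflow gives direct-runoff ordinates: 0.0, 30.5, 100.9, 85.4, 72.3, 61.3, 51.9, 108.8, 0.0 L/s.
The maximum is 108.8 L/s, occurring at the reading for t = 16:30.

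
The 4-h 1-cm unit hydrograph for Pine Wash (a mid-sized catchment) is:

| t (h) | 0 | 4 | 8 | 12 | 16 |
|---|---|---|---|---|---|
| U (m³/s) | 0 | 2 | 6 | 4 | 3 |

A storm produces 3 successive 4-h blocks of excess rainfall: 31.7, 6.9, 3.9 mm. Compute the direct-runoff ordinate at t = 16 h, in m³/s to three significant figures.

Q ≈ 14.6 m³/s

By discrete convolution, Q_j = Σ (P_i / 10 mm) · U_{j−i}.
At t = 16 h (j=4): Q = (31.7/10)·3 + (6.9/10)·4 + (3.9/10)·6 = 14.6 m³/s.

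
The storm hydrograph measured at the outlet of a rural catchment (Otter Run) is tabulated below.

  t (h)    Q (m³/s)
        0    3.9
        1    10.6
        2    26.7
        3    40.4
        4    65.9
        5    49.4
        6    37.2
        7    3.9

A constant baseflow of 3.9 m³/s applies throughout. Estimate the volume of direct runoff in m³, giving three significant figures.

Direct-runoff ordinates (Q − Q_b): 0.0, 6.7, 22.8, 36.5, 62.0, 45.5, 33.3, 0.0 m³/s.
ΣQ_DR = 206.8 m³/s.
With Δt = 1 h = 3600 s, V = ΣQ_DR · Δt = 206.8 × 3600 = 7.44 × 10^5 m³.

V ≈ 7.44 × 10^5 m³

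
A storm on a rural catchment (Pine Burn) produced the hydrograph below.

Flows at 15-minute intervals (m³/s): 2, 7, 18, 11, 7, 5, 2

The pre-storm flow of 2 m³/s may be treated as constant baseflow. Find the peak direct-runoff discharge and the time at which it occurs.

Q_p = 16.0 m³/s at t = 0.5 h

Subtracting baseflow gives direct-runoff ordinates: 0.0, 5.0, 16.0, 9.0, 5.0, 3.0, 0.0 m³/s.
The maximum is 16.0 m³/s, occurring at the reading for t = 0.5 h.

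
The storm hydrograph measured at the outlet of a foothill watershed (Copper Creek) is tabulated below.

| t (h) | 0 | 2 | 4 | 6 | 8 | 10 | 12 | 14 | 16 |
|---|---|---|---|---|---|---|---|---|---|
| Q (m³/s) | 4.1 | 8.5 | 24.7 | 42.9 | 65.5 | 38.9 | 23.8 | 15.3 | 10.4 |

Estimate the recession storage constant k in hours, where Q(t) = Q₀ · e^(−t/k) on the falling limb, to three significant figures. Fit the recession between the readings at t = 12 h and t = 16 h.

k ≈ 4.83 h

On the falling limb, Q drops from 23.8 to 10.4 m³/s between t = 12 h and t = 16 h (Δt = 4 h).
k = −Δt / ln(Q₂/Q₁) = −4 / ln(10.4/23.8) = 4.83 h.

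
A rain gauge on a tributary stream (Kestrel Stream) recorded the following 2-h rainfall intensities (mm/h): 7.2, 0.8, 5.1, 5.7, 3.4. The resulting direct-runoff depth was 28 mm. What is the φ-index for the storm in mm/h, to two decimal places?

Only the 4 blocks with intensity above φ contribute runoff: 7.2, 5.1, 5.7, 3.4 mm/h.
Σ(I−φ)·Δt = d  ⇒  (7.2+5.1+5.7+3.4 − 4φ)·2 = 28
φ = (21.40 − 28/2) / 4 = 1.85 mm/h.

φ ≈ 1.85 mm/h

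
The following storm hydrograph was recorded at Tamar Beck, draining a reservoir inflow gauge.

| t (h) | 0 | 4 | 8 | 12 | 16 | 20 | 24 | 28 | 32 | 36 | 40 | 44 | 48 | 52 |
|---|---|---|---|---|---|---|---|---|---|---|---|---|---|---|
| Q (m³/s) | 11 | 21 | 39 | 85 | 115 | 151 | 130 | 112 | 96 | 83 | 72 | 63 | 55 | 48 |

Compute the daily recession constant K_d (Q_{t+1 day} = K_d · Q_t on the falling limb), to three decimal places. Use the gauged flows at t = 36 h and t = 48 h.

K_d ≈ 0.439

Between t = 36 h and t = 48 h the flow falls from 83 to 55 m³/s over 3×4 h = 12 h.
Per-interval ratio K = (55/83)^(1/3) = 0.8718; K_d = K^(24/4) = 0.439.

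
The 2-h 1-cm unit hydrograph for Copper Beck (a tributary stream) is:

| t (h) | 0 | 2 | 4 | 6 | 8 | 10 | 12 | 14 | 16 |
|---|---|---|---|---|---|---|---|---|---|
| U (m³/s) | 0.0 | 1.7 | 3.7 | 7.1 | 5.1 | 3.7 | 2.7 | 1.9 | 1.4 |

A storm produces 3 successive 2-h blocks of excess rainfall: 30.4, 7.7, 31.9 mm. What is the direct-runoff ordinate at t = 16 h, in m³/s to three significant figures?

By discrete convolution, Q_j = Σ (P_i / 10 mm) · U_{j−i}.
At t = 16 h (j=8): Q = (30.4/10)·1.4 + (7.7/10)·1.9 + (31.9/10)·2.7 = 14.3 m³/s.

Q ≈ 14.3 m³/s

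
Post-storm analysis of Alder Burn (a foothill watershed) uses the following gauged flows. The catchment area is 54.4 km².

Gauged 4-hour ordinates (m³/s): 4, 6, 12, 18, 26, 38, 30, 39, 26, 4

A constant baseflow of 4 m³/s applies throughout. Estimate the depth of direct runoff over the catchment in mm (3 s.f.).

d ≈ 43.1 mm

Direct runoff: 0.0, 2.0, 8.0, 14.0, 22.0, 34.0, 26.0, 35.0, 22.0, 0.0 m³/s; ΣQ_DR = 163.0 m³/s.
V = ΣQ_DR · Δt = 163.0 × 14400 s = 2.347 × 10^6 m³.
Over A = 54.4 km², depth = V / A = 43.1 mm.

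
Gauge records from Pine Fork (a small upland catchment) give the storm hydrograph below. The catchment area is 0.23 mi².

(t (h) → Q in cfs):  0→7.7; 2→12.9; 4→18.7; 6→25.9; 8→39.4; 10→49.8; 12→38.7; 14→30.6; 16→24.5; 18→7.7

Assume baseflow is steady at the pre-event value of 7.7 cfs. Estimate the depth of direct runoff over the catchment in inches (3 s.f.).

Direct runoff: 0.0, 5.2, 11.0, 18.2, 31.7, 42.1, 31.0, 22.9, 16.8, 0.0 cfs; ΣQ_DR = 178.9 cfs.
V = ΣQ_DR · Δt = 178.9 × 7200 s = 1.288 × 10^6 ft³.
Over A = 0.23 mi², depth = V / A = 2.41 in.

d ≈ 2.41 in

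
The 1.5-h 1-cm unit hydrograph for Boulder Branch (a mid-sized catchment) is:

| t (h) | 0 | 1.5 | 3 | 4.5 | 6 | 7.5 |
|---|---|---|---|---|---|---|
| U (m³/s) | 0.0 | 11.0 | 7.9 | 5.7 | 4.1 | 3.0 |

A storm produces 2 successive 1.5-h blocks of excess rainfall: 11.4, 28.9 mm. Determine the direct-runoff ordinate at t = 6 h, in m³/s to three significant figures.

By discrete convolution, Q_j = Σ (P_i / 10 mm) · U_{j−i}.
At t = 6 h (j=4): Q = (11.4/10)·4.1 + (28.9/10)·5.7 = 21.1 m³/s.

Q ≈ 21.1 m³/s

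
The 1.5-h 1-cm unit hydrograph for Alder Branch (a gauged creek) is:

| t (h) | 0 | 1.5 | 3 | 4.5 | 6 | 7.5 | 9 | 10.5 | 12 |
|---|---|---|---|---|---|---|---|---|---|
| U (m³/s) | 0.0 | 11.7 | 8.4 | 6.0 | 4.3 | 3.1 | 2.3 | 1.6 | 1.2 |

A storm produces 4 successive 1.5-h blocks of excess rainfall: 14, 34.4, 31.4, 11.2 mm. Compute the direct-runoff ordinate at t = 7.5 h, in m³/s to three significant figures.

By discrete convolution, Q_j = Σ (P_i / 10 mm) · U_{j−i}.
At t = 7.5 h (j=5): Q = (14/10)·3.1 + (34.4/10)·4.3 + (31.4/10)·6.0 + (11.2/10)·8.4 = 47.4 m³/s.

Q ≈ 47.4 m³/s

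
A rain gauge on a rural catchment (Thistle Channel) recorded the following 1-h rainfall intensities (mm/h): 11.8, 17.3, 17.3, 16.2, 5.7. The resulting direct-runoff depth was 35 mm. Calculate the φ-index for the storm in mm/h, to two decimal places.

φ ≈ 6.90 mm/h

Only the 4 blocks with intensity above φ contribute runoff: 11.8, 17.3, 17.3, 16.2 mm/h.
Σ(I−φ)·Δt = d  ⇒  (11.8+17.3+17.3+16.2 − 4φ)·1 = 35
φ = (62.60 − 35/1) / 4 = 6.90 mm/h.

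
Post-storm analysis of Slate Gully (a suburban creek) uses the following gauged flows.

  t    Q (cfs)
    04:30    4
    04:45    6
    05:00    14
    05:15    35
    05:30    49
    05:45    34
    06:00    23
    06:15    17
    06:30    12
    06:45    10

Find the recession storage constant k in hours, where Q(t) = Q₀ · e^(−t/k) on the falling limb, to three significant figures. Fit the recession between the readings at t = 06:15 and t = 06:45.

On the falling limb, Q drops from 17 to 10 cfs between t = 06:15 and t = 06:45 (Δt = 0.5 h).
k = −Δt / ln(Q₂/Q₁) = −0.5 / ln(10/17) = 0.942 h.

k ≈ 0.942 h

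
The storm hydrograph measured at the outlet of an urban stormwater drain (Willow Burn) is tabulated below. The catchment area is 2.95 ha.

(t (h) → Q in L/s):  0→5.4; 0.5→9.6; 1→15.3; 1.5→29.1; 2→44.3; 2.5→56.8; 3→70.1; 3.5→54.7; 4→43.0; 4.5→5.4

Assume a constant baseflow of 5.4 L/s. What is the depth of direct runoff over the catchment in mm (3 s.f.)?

d ≈ 17.1 mm

Direct runoff: 0.0, 4.2, 9.9, 23.7, 38.9, 51.4, 64.7, 49.3, 37.6, 0.0 L/s; ΣQ_DR = 279.7 L/s.
V = ΣQ_DR · Δt = 279.7 × 1800 s = 5.035 × 10^5 L.
Over A = 2.95 ha, depth = V / A = 17.1 mm.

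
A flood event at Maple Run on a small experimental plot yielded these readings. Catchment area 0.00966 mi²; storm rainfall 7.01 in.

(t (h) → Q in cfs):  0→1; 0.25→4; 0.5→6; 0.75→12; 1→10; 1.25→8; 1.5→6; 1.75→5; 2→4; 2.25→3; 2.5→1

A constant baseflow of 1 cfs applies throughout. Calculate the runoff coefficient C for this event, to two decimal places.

ΣQ_DR = 49.00 cfs; V = ΣQ_DR·Δt = 44100 ft³.
Runoff depth d = V / A = 1.965 in.
C = d / P = 1.965 / 7.01 = 0.28.

C ≈ 0.28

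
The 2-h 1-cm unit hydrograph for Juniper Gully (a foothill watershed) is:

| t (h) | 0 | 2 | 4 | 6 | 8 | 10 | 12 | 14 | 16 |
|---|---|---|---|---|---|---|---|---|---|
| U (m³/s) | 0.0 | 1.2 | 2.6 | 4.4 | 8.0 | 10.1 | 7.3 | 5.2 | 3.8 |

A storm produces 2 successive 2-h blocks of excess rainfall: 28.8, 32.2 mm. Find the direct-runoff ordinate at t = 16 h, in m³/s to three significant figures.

Q ≈ 27.7 m³/s

By discrete convolution, Q_j = Σ (P_i / 10 mm) · U_{j−i}.
At t = 16 h (j=8): Q = (28.8/10)·3.8 + (32.2/10)·5.2 = 27.7 m³/s.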